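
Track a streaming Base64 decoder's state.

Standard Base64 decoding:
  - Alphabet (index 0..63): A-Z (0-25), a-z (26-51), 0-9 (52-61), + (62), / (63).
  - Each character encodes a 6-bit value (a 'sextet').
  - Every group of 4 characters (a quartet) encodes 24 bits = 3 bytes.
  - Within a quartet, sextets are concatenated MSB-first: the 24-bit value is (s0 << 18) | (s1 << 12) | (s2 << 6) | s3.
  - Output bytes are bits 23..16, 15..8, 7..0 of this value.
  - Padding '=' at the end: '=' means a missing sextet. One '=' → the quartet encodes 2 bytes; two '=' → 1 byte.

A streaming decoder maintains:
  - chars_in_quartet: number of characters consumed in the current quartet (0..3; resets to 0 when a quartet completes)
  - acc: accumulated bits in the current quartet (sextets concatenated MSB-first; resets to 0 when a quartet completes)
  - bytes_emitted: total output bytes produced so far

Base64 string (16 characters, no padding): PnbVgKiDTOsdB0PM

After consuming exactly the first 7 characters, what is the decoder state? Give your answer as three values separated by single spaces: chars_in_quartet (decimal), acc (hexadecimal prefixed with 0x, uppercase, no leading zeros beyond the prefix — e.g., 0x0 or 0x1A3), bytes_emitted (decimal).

Answer: 3 0x202A2 3

Derivation:
After char 0 ('P'=15): chars_in_quartet=1 acc=0xF bytes_emitted=0
After char 1 ('n'=39): chars_in_quartet=2 acc=0x3E7 bytes_emitted=0
After char 2 ('b'=27): chars_in_quartet=3 acc=0xF9DB bytes_emitted=0
After char 3 ('V'=21): chars_in_quartet=4 acc=0x3E76D5 -> emit 3E 76 D5, reset; bytes_emitted=3
After char 4 ('g'=32): chars_in_quartet=1 acc=0x20 bytes_emitted=3
After char 5 ('K'=10): chars_in_quartet=2 acc=0x80A bytes_emitted=3
After char 6 ('i'=34): chars_in_quartet=3 acc=0x202A2 bytes_emitted=3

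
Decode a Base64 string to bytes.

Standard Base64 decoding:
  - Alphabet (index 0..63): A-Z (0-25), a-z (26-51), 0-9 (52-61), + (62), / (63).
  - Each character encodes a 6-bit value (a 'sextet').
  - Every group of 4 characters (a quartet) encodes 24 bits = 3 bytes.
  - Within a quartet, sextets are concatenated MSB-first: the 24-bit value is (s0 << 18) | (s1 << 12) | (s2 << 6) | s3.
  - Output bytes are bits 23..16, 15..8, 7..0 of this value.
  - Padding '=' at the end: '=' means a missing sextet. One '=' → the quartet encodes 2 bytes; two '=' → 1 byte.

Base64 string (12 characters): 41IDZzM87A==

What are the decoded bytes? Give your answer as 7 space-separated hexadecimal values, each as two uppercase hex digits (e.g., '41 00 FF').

After char 0 ('4'=56): chars_in_quartet=1 acc=0x38 bytes_emitted=0
After char 1 ('1'=53): chars_in_quartet=2 acc=0xE35 bytes_emitted=0
After char 2 ('I'=8): chars_in_quartet=3 acc=0x38D48 bytes_emitted=0
After char 3 ('D'=3): chars_in_quartet=4 acc=0xE35203 -> emit E3 52 03, reset; bytes_emitted=3
After char 4 ('Z'=25): chars_in_quartet=1 acc=0x19 bytes_emitted=3
After char 5 ('z'=51): chars_in_quartet=2 acc=0x673 bytes_emitted=3
After char 6 ('M'=12): chars_in_quartet=3 acc=0x19CCC bytes_emitted=3
After char 7 ('8'=60): chars_in_quartet=4 acc=0x67333C -> emit 67 33 3C, reset; bytes_emitted=6
After char 8 ('7'=59): chars_in_quartet=1 acc=0x3B bytes_emitted=6
After char 9 ('A'=0): chars_in_quartet=2 acc=0xEC0 bytes_emitted=6
Padding '==': partial quartet acc=0xEC0 -> emit EC; bytes_emitted=7

Answer: E3 52 03 67 33 3C EC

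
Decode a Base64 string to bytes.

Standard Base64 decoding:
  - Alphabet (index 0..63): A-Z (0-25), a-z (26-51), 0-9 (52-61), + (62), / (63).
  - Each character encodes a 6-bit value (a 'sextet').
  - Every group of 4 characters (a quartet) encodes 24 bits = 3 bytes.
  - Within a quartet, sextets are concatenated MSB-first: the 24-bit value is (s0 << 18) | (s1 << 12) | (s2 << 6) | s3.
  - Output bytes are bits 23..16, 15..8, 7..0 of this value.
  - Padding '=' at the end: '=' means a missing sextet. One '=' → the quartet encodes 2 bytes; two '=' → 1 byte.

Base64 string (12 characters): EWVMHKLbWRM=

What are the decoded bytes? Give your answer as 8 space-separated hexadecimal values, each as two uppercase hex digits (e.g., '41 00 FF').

Answer: 11 65 4C 1C A2 DB 59 13

Derivation:
After char 0 ('E'=4): chars_in_quartet=1 acc=0x4 bytes_emitted=0
After char 1 ('W'=22): chars_in_quartet=2 acc=0x116 bytes_emitted=0
After char 2 ('V'=21): chars_in_quartet=3 acc=0x4595 bytes_emitted=0
After char 3 ('M'=12): chars_in_quartet=4 acc=0x11654C -> emit 11 65 4C, reset; bytes_emitted=3
After char 4 ('H'=7): chars_in_quartet=1 acc=0x7 bytes_emitted=3
After char 5 ('K'=10): chars_in_quartet=2 acc=0x1CA bytes_emitted=3
After char 6 ('L'=11): chars_in_quartet=3 acc=0x728B bytes_emitted=3
After char 7 ('b'=27): chars_in_quartet=4 acc=0x1CA2DB -> emit 1C A2 DB, reset; bytes_emitted=6
After char 8 ('W'=22): chars_in_quartet=1 acc=0x16 bytes_emitted=6
After char 9 ('R'=17): chars_in_quartet=2 acc=0x591 bytes_emitted=6
After char 10 ('M'=12): chars_in_quartet=3 acc=0x1644C bytes_emitted=6
Padding '=': partial quartet acc=0x1644C -> emit 59 13; bytes_emitted=8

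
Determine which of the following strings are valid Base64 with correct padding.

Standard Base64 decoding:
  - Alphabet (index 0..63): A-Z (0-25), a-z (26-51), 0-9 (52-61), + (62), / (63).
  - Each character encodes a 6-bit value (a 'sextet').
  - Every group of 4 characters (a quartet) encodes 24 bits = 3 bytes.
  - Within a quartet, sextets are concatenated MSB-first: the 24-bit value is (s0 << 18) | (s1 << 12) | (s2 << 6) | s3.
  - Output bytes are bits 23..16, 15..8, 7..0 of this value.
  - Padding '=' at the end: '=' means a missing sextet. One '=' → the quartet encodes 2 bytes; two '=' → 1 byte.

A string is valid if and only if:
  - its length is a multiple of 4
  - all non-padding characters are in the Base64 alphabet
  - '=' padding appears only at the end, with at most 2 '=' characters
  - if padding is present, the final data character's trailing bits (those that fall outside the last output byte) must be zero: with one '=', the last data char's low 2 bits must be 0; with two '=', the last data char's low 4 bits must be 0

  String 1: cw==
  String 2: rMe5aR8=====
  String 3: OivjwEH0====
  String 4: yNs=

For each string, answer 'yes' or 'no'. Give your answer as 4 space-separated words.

String 1: 'cw==' → valid
String 2: 'rMe5aR8=====' → invalid (5 pad chars (max 2))
String 3: 'OivjwEH0====' → invalid (4 pad chars (max 2))
String 4: 'yNs=' → valid

Answer: yes no no yes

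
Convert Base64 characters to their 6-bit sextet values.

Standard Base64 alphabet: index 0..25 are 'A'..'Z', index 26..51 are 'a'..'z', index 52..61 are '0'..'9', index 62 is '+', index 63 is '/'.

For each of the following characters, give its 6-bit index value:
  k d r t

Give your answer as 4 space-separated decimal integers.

'k': a..z range, 26 + ord('k') − ord('a') = 36
'd': a..z range, 26 + ord('d') − ord('a') = 29
'r': a..z range, 26 + ord('r') − ord('a') = 43
't': a..z range, 26 + ord('t') − ord('a') = 45

Answer: 36 29 43 45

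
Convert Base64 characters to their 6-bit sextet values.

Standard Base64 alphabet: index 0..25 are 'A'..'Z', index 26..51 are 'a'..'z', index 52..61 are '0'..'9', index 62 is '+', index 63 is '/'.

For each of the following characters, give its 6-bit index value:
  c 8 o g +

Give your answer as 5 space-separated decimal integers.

'c': a..z range, 26 + ord('c') − ord('a') = 28
'8': 0..9 range, 52 + ord('8') − ord('0') = 60
'o': a..z range, 26 + ord('o') − ord('a') = 40
'g': a..z range, 26 + ord('g') − ord('a') = 32
'+': index 62

Answer: 28 60 40 32 62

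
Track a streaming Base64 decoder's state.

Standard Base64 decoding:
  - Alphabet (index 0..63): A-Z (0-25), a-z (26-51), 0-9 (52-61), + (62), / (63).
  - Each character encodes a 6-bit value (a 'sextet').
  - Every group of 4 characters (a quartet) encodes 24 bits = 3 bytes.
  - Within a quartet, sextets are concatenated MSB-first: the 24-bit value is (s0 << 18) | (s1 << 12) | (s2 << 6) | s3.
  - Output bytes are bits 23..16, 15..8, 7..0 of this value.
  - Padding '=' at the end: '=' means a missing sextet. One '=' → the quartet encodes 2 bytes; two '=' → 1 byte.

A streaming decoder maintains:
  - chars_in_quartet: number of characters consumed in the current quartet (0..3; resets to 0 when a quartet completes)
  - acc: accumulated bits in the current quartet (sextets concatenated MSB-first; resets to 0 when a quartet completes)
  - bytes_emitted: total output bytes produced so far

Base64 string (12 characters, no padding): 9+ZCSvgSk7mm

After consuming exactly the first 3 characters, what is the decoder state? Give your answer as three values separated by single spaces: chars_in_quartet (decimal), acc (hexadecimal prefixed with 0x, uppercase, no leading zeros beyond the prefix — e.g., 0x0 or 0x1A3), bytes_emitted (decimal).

After char 0 ('9'=61): chars_in_quartet=1 acc=0x3D bytes_emitted=0
After char 1 ('+'=62): chars_in_quartet=2 acc=0xF7E bytes_emitted=0
After char 2 ('Z'=25): chars_in_quartet=3 acc=0x3DF99 bytes_emitted=0

Answer: 3 0x3DF99 0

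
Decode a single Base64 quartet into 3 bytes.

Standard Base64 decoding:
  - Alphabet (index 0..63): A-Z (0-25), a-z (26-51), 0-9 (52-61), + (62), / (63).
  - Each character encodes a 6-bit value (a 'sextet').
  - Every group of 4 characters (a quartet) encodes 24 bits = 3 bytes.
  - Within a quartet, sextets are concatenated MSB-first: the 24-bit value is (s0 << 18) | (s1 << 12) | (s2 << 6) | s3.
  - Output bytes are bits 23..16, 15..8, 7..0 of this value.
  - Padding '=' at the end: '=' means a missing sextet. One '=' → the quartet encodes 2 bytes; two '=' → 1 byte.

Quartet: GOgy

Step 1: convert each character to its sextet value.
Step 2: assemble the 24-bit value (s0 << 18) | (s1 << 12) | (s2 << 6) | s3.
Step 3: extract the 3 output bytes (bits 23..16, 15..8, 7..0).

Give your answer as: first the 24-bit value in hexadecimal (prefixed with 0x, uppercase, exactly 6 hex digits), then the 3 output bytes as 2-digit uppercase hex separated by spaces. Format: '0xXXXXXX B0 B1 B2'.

Sextets: G=6, O=14, g=32, y=50
24-bit: (6<<18) | (14<<12) | (32<<6) | 50
      = 0x180000 | 0x00E000 | 0x000800 | 0x000032
      = 0x18E832
Bytes: (v>>16)&0xFF=18, (v>>8)&0xFF=E8, v&0xFF=32

Answer: 0x18E832 18 E8 32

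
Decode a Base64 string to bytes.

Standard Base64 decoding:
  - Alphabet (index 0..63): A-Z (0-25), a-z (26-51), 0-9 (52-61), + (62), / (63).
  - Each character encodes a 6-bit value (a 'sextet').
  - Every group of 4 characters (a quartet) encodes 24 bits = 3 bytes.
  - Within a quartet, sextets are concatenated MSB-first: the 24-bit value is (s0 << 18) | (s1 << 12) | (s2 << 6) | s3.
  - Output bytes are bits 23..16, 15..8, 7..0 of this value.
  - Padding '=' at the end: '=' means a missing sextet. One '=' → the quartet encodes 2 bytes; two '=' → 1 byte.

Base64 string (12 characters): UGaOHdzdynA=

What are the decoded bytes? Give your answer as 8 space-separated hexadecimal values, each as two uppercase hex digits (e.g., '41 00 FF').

After char 0 ('U'=20): chars_in_quartet=1 acc=0x14 bytes_emitted=0
After char 1 ('G'=6): chars_in_quartet=2 acc=0x506 bytes_emitted=0
After char 2 ('a'=26): chars_in_quartet=3 acc=0x1419A bytes_emitted=0
After char 3 ('O'=14): chars_in_quartet=4 acc=0x50668E -> emit 50 66 8E, reset; bytes_emitted=3
After char 4 ('H'=7): chars_in_quartet=1 acc=0x7 bytes_emitted=3
After char 5 ('d'=29): chars_in_quartet=2 acc=0x1DD bytes_emitted=3
After char 6 ('z'=51): chars_in_quartet=3 acc=0x7773 bytes_emitted=3
After char 7 ('d'=29): chars_in_quartet=4 acc=0x1DDCDD -> emit 1D DC DD, reset; bytes_emitted=6
After char 8 ('y'=50): chars_in_quartet=1 acc=0x32 bytes_emitted=6
After char 9 ('n'=39): chars_in_quartet=2 acc=0xCA7 bytes_emitted=6
After char 10 ('A'=0): chars_in_quartet=3 acc=0x329C0 bytes_emitted=6
Padding '=': partial quartet acc=0x329C0 -> emit CA 70; bytes_emitted=8

Answer: 50 66 8E 1D DC DD CA 70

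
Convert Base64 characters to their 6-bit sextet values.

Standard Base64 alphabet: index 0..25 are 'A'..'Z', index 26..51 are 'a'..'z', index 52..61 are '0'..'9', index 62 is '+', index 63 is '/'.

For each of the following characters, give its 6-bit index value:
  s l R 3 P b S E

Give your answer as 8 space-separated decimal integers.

Answer: 44 37 17 55 15 27 18 4

Derivation:
's': a..z range, 26 + ord('s') − ord('a') = 44
'l': a..z range, 26 + ord('l') − ord('a') = 37
'R': A..Z range, ord('R') − ord('A') = 17
'3': 0..9 range, 52 + ord('3') − ord('0') = 55
'P': A..Z range, ord('P') − ord('A') = 15
'b': a..z range, 26 + ord('b') − ord('a') = 27
'S': A..Z range, ord('S') − ord('A') = 18
'E': A..Z range, ord('E') − ord('A') = 4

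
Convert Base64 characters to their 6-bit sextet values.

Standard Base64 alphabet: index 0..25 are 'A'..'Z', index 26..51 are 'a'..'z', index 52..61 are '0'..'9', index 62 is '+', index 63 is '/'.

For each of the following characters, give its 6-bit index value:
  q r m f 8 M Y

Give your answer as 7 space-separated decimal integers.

'q': a..z range, 26 + ord('q') − ord('a') = 42
'r': a..z range, 26 + ord('r') − ord('a') = 43
'm': a..z range, 26 + ord('m') − ord('a') = 38
'f': a..z range, 26 + ord('f') − ord('a') = 31
'8': 0..9 range, 52 + ord('8') − ord('0') = 60
'M': A..Z range, ord('M') − ord('A') = 12
'Y': A..Z range, ord('Y') − ord('A') = 24

Answer: 42 43 38 31 60 12 24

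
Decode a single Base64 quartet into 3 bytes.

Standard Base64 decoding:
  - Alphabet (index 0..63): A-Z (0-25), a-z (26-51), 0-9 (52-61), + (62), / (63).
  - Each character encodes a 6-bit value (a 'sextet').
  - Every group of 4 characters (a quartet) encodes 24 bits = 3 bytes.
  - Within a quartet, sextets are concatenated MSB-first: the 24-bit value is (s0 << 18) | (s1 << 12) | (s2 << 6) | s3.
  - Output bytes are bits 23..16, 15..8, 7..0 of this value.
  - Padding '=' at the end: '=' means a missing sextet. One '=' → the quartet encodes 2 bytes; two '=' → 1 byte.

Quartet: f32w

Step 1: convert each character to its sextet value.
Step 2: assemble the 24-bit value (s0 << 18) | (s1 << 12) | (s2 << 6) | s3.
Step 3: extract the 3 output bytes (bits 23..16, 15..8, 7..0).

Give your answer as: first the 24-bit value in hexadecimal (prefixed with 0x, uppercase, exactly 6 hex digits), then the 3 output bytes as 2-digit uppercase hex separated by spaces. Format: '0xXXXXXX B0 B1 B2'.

Sextets: f=31, 3=55, 2=54, w=48
24-bit: (31<<18) | (55<<12) | (54<<6) | 48
      = 0x7C0000 | 0x037000 | 0x000D80 | 0x000030
      = 0x7F7DB0
Bytes: (v>>16)&0xFF=7F, (v>>8)&0xFF=7D, v&0xFF=B0

Answer: 0x7F7DB0 7F 7D B0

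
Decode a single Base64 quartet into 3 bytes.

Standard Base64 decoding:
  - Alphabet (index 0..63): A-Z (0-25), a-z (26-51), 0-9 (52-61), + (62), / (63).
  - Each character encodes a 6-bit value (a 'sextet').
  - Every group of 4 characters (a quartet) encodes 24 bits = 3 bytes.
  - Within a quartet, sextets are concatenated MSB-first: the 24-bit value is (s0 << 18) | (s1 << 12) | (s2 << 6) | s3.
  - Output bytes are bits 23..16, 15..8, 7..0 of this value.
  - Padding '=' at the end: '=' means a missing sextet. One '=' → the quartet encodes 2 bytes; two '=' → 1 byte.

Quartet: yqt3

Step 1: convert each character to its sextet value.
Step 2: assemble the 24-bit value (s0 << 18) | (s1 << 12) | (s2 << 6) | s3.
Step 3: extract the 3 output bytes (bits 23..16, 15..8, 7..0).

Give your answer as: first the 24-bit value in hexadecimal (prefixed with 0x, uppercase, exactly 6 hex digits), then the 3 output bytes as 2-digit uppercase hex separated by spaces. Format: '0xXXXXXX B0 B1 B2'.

Sextets: y=50, q=42, t=45, 3=55
24-bit: (50<<18) | (42<<12) | (45<<6) | 55
      = 0xC80000 | 0x02A000 | 0x000B40 | 0x000037
      = 0xCAAB77
Bytes: (v>>16)&0xFF=CA, (v>>8)&0xFF=AB, v&0xFF=77

Answer: 0xCAAB77 CA AB 77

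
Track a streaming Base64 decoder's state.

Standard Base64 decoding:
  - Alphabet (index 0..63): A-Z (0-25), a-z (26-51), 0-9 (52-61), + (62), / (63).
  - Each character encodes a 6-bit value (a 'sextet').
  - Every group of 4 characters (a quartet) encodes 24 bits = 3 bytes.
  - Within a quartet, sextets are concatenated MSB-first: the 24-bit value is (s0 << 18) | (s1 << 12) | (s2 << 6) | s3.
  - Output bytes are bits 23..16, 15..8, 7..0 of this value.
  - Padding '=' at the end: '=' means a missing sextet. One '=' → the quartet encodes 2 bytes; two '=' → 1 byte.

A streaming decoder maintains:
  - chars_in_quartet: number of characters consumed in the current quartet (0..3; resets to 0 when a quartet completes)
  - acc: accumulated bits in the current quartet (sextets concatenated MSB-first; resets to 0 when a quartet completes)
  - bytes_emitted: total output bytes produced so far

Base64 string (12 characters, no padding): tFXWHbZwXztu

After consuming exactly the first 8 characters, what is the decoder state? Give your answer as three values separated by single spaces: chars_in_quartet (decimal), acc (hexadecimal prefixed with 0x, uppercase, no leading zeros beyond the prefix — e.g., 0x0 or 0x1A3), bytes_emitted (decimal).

Answer: 0 0x0 6

Derivation:
After char 0 ('t'=45): chars_in_quartet=1 acc=0x2D bytes_emitted=0
After char 1 ('F'=5): chars_in_quartet=2 acc=0xB45 bytes_emitted=0
After char 2 ('X'=23): chars_in_quartet=3 acc=0x2D157 bytes_emitted=0
After char 3 ('W'=22): chars_in_quartet=4 acc=0xB455D6 -> emit B4 55 D6, reset; bytes_emitted=3
After char 4 ('H'=7): chars_in_quartet=1 acc=0x7 bytes_emitted=3
After char 5 ('b'=27): chars_in_quartet=2 acc=0x1DB bytes_emitted=3
After char 6 ('Z'=25): chars_in_quartet=3 acc=0x76D9 bytes_emitted=3
After char 7 ('w'=48): chars_in_quartet=4 acc=0x1DB670 -> emit 1D B6 70, reset; bytes_emitted=6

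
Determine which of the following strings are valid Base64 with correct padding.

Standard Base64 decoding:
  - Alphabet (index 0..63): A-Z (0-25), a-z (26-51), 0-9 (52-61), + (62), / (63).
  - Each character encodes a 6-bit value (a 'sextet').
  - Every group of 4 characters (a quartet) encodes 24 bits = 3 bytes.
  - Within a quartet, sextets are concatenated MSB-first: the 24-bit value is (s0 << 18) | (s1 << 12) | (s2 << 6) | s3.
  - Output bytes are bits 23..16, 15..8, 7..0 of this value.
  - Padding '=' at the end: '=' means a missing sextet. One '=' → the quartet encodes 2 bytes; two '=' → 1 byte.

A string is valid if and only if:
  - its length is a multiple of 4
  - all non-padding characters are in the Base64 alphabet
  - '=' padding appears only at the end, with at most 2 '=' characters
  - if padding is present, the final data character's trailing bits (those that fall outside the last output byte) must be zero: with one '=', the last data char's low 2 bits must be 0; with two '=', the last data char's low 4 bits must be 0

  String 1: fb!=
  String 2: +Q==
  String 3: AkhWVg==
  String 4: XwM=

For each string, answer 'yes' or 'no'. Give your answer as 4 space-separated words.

Answer: no yes yes yes

Derivation:
String 1: 'fb!=' → invalid (bad char(s): ['!'])
String 2: '+Q==' → valid
String 3: 'AkhWVg==' → valid
String 4: 'XwM=' → valid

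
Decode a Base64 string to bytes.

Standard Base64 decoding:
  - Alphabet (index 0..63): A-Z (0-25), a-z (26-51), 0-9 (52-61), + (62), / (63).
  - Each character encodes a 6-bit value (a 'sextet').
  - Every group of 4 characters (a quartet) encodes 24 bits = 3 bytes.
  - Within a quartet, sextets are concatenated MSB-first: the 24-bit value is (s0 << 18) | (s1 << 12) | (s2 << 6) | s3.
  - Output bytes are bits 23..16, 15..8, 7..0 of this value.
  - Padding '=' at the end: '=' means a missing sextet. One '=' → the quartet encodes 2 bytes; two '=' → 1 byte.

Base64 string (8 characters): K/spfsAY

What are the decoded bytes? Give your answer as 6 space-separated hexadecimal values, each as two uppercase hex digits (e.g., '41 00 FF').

Answer: 2B FB 29 7E C0 18

Derivation:
After char 0 ('K'=10): chars_in_quartet=1 acc=0xA bytes_emitted=0
After char 1 ('/'=63): chars_in_quartet=2 acc=0x2BF bytes_emitted=0
After char 2 ('s'=44): chars_in_quartet=3 acc=0xAFEC bytes_emitted=0
After char 3 ('p'=41): chars_in_quartet=4 acc=0x2BFB29 -> emit 2B FB 29, reset; bytes_emitted=3
After char 4 ('f'=31): chars_in_quartet=1 acc=0x1F bytes_emitted=3
After char 5 ('s'=44): chars_in_quartet=2 acc=0x7EC bytes_emitted=3
After char 6 ('A'=0): chars_in_quartet=3 acc=0x1FB00 bytes_emitted=3
After char 7 ('Y'=24): chars_in_quartet=4 acc=0x7EC018 -> emit 7E C0 18, reset; bytes_emitted=6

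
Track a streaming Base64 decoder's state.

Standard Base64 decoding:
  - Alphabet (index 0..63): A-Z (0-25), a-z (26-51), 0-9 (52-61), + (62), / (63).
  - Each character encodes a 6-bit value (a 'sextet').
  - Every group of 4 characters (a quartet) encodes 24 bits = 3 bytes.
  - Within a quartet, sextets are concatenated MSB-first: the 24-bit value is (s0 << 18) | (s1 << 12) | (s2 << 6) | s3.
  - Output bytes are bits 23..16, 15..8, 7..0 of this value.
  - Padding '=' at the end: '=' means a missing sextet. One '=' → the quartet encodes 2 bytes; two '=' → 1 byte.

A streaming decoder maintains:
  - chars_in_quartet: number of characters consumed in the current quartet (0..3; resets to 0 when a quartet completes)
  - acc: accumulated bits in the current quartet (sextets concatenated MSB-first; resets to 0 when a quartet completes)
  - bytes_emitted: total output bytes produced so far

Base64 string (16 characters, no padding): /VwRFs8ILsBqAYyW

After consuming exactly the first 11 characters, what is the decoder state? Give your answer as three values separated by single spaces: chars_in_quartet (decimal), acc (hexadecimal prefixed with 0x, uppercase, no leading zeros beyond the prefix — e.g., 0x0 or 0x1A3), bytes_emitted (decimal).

Answer: 3 0xBB01 6

Derivation:
After char 0 ('/'=63): chars_in_quartet=1 acc=0x3F bytes_emitted=0
After char 1 ('V'=21): chars_in_quartet=2 acc=0xFD5 bytes_emitted=0
After char 2 ('w'=48): chars_in_quartet=3 acc=0x3F570 bytes_emitted=0
After char 3 ('R'=17): chars_in_quartet=4 acc=0xFD5C11 -> emit FD 5C 11, reset; bytes_emitted=3
After char 4 ('F'=5): chars_in_quartet=1 acc=0x5 bytes_emitted=3
After char 5 ('s'=44): chars_in_quartet=2 acc=0x16C bytes_emitted=3
After char 6 ('8'=60): chars_in_quartet=3 acc=0x5B3C bytes_emitted=3
After char 7 ('I'=8): chars_in_quartet=4 acc=0x16CF08 -> emit 16 CF 08, reset; bytes_emitted=6
After char 8 ('L'=11): chars_in_quartet=1 acc=0xB bytes_emitted=6
After char 9 ('s'=44): chars_in_quartet=2 acc=0x2EC bytes_emitted=6
After char 10 ('B'=1): chars_in_quartet=3 acc=0xBB01 bytes_emitted=6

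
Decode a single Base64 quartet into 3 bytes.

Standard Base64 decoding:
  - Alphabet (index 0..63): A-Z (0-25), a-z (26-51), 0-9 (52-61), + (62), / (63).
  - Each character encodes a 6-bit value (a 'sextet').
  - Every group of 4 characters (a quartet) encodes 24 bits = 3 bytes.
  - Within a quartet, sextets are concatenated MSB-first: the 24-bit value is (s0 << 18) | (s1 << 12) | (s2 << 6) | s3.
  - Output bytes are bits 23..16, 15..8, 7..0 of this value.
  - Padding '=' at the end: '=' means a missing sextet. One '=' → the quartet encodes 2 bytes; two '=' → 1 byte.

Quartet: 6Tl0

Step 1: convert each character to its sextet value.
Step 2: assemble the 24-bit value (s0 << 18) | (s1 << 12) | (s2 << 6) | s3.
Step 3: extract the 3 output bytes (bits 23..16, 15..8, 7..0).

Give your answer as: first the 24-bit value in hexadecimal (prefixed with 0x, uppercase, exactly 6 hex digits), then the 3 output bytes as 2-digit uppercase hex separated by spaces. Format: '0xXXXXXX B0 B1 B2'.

Answer: 0xE93974 E9 39 74

Derivation:
Sextets: 6=58, T=19, l=37, 0=52
24-bit: (58<<18) | (19<<12) | (37<<6) | 52
      = 0xE80000 | 0x013000 | 0x000940 | 0x000034
      = 0xE93974
Bytes: (v>>16)&0xFF=E9, (v>>8)&0xFF=39, v&0xFF=74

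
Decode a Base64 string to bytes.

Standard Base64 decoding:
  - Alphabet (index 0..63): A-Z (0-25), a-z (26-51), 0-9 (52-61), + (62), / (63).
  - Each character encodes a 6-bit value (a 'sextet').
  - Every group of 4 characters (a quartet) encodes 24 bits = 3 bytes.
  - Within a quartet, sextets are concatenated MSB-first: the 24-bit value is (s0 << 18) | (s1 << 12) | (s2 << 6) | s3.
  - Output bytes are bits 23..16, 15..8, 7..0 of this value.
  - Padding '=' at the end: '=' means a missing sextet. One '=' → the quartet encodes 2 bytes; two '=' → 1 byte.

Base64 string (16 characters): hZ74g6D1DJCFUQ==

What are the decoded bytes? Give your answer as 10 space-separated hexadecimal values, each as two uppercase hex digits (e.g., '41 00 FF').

After char 0 ('h'=33): chars_in_quartet=1 acc=0x21 bytes_emitted=0
After char 1 ('Z'=25): chars_in_quartet=2 acc=0x859 bytes_emitted=0
After char 2 ('7'=59): chars_in_quartet=3 acc=0x2167B bytes_emitted=0
After char 3 ('4'=56): chars_in_quartet=4 acc=0x859EF8 -> emit 85 9E F8, reset; bytes_emitted=3
After char 4 ('g'=32): chars_in_quartet=1 acc=0x20 bytes_emitted=3
After char 5 ('6'=58): chars_in_quartet=2 acc=0x83A bytes_emitted=3
After char 6 ('D'=3): chars_in_quartet=3 acc=0x20E83 bytes_emitted=3
After char 7 ('1'=53): chars_in_quartet=4 acc=0x83A0F5 -> emit 83 A0 F5, reset; bytes_emitted=6
After char 8 ('D'=3): chars_in_quartet=1 acc=0x3 bytes_emitted=6
After char 9 ('J'=9): chars_in_quartet=2 acc=0xC9 bytes_emitted=6
After char 10 ('C'=2): chars_in_quartet=3 acc=0x3242 bytes_emitted=6
After char 11 ('F'=5): chars_in_quartet=4 acc=0xC9085 -> emit 0C 90 85, reset; bytes_emitted=9
After char 12 ('U'=20): chars_in_quartet=1 acc=0x14 bytes_emitted=9
After char 13 ('Q'=16): chars_in_quartet=2 acc=0x510 bytes_emitted=9
Padding '==': partial quartet acc=0x510 -> emit 51; bytes_emitted=10

Answer: 85 9E F8 83 A0 F5 0C 90 85 51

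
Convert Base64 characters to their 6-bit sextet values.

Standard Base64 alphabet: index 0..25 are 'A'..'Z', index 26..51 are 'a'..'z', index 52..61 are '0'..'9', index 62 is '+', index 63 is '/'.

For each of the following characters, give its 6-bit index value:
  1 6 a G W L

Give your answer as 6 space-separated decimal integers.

'1': 0..9 range, 52 + ord('1') − ord('0') = 53
'6': 0..9 range, 52 + ord('6') − ord('0') = 58
'a': a..z range, 26 + ord('a') − ord('a') = 26
'G': A..Z range, ord('G') − ord('A') = 6
'W': A..Z range, ord('W') − ord('A') = 22
'L': A..Z range, ord('L') − ord('A') = 11

Answer: 53 58 26 6 22 11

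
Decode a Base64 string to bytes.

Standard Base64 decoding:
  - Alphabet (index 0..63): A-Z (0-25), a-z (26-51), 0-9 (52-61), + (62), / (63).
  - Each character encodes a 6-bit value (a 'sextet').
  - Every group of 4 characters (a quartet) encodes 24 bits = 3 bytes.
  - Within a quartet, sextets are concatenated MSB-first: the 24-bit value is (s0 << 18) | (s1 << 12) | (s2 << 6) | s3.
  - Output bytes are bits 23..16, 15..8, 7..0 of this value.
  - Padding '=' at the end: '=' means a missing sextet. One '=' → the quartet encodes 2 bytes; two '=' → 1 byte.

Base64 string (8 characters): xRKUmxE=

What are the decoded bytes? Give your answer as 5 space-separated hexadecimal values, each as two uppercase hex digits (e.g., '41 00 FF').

After char 0 ('x'=49): chars_in_quartet=1 acc=0x31 bytes_emitted=0
After char 1 ('R'=17): chars_in_quartet=2 acc=0xC51 bytes_emitted=0
After char 2 ('K'=10): chars_in_quartet=3 acc=0x3144A bytes_emitted=0
After char 3 ('U'=20): chars_in_quartet=4 acc=0xC51294 -> emit C5 12 94, reset; bytes_emitted=3
After char 4 ('m'=38): chars_in_quartet=1 acc=0x26 bytes_emitted=3
After char 5 ('x'=49): chars_in_quartet=2 acc=0x9B1 bytes_emitted=3
After char 6 ('E'=4): chars_in_quartet=3 acc=0x26C44 bytes_emitted=3
Padding '=': partial quartet acc=0x26C44 -> emit 9B 11; bytes_emitted=5

Answer: C5 12 94 9B 11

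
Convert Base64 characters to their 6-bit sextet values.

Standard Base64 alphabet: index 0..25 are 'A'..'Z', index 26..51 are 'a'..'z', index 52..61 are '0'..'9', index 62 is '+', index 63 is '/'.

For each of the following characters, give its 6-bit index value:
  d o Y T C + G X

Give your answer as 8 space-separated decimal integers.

'd': a..z range, 26 + ord('d') − ord('a') = 29
'o': a..z range, 26 + ord('o') − ord('a') = 40
'Y': A..Z range, ord('Y') − ord('A') = 24
'T': A..Z range, ord('T') − ord('A') = 19
'C': A..Z range, ord('C') − ord('A') = 2
'+': index 62
'G': A..Z range, ord('G') − ord('A') = 6
'X': A..Z range, ord('X') − ord('A') = 23

Answer: 29 40 24 19 2 62 6 23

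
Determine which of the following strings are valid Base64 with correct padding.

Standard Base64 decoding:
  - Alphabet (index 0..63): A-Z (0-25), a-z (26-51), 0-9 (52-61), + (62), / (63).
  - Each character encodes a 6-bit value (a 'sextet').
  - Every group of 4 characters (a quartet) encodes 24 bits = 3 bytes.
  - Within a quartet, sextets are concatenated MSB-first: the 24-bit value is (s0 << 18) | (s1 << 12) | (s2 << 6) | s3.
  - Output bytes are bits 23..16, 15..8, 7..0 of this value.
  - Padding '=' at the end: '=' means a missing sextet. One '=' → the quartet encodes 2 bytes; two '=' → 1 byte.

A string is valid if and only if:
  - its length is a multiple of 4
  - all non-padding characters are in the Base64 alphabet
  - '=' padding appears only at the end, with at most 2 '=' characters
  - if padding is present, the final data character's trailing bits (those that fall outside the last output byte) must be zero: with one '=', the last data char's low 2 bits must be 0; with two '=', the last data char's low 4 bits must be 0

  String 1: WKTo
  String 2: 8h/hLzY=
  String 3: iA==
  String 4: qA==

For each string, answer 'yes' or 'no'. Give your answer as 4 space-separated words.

String 1: 'WKTo' → valid
String 2: '8h/hLzY=' → valid
String 3: 'iA==' → valid
String 4: 'qA==' → valid

Answer: yes yes yes yes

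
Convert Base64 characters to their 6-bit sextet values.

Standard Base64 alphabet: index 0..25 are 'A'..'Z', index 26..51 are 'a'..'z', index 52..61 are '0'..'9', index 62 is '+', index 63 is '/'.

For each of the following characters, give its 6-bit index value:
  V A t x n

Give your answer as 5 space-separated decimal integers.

'V': A..Z range, ord('V') − ord('A') = 21
'A': A..Z range, ord('A') − ord('A') = 0
't': a..z range, 26 + ord('t') − ord('a') = 45
'x': a..z range, 26 + ord('x') − ord('a') = 49
'n': a..z range, 26 + ord('n') − ord('a') = 39

Answer: 21 0 45 49 39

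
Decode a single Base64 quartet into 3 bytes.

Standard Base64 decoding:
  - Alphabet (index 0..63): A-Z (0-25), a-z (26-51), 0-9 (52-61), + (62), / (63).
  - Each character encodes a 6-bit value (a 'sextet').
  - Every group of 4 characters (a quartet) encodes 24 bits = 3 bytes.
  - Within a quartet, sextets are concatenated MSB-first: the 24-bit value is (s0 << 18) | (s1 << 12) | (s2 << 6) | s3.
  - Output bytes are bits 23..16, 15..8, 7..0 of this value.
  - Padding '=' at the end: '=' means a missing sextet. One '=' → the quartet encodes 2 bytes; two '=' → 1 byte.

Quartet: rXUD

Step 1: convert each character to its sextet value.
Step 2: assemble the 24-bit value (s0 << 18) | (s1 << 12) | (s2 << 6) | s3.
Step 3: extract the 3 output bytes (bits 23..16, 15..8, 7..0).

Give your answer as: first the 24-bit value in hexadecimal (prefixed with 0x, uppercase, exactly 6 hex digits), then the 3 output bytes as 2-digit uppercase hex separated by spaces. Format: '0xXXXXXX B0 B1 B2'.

Answer: 0xAD7503 AD 75 03

Derivation:
Sextets: r=43, X=23, U=20, D=3
24-bit: (43<<18) | (23<<12) | (20<<6) | 3
      = 0xAC0000 | 0x017000 | 0x000500 | 0x000003
      = 0xAD7503
Bytes: (v>>16)&0xFF=AD, (v>>8)&0xFF=75, v&0xFF=03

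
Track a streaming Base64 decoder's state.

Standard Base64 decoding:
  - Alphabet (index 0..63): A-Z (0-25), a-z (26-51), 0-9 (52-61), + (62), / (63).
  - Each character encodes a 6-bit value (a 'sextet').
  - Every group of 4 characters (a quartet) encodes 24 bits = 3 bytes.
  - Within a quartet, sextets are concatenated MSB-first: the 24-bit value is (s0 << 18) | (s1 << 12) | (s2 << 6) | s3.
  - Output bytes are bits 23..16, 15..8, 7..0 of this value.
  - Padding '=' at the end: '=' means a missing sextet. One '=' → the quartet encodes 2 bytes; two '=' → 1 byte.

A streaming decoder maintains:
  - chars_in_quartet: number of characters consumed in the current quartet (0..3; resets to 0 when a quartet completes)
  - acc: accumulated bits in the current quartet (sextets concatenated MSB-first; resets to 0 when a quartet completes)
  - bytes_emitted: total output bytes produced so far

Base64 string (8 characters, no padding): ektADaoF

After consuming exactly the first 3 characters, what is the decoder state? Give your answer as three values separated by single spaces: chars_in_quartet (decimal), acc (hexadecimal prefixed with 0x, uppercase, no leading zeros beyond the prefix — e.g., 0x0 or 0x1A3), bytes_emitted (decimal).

Answer: 3 0x1E92D 0

Derivation:
After char 0 ('e'=30): chars_in_quartet=1 acc=0x1E bytes_emitted=0
After char 1 ('k'=36): chars_in_quartet=2 acc=0x7A4 bytes_emitted=0
After char 2 ('t'=45): chars_in_quartet=3 acc=0x1E92D bytes_emitted=0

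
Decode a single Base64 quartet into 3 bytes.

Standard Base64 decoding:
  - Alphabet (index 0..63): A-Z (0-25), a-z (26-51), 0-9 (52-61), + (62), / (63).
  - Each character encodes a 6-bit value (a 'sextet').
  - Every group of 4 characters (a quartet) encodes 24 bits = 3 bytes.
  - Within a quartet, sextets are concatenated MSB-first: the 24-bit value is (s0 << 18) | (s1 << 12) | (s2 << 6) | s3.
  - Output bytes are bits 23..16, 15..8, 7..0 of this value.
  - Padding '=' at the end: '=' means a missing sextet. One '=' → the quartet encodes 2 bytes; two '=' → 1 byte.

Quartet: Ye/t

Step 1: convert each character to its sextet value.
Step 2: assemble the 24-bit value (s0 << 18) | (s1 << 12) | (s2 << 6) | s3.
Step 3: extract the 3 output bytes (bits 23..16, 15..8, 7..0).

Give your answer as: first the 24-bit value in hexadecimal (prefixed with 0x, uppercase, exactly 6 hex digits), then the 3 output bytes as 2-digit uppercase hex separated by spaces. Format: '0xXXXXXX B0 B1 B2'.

Sextets: Y=24, e=30, /=63, t=45
24-bit: (24<<18) | (30<<12) | (63<<6) | 45
      = 0x600000 | 0x01E000 | 0x000FC0 | 0x00002D
      = 0x61EFED
Bytes: (v>>16)&0xFF=61, (v>>8)&0xFF=EF, v&0xFF=ED

Answer: 0x61EFED 61 EF ED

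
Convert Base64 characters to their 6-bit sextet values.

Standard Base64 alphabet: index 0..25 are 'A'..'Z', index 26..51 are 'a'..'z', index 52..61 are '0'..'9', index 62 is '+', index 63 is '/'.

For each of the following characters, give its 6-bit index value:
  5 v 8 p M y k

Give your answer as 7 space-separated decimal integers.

'5': 0..9 range, 52 + ord('5') − ord('0') = 57
'v': a..z range, 26 + ord('v') − ord('a') = 47
'8': 0..9 range, 52 + ord('8') − ord('0') = 60
'p': a..z range, 26 + ord('p') − ord('a') = 41
'M': A..Z range, ord('M') − ord('A') = 12
'y': a..z range, 26 + ord('y') − ord('a') = 50
'k': a..z range, 26 + ord('k') − ord('a') = 36

Answer: 57 47 60 41 12 50 36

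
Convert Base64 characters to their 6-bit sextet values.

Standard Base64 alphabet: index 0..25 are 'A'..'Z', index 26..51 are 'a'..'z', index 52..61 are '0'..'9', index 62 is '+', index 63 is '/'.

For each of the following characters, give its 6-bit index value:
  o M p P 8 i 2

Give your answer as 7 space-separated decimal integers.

Answer: 40 12 41 15 60 34 54

Derivation:
'o': a..z range, 26 + ord('o') − ord('a') = 40
'M': A..Z range, ord('M') − ord('A') = 12
'p': a..z range, 26 + ord('p') − ord('a') = 41
'P': A..Z range, ord('P') − ord('A') = 15
'8': 0..9 range, 52 + ord('8') − ord('0') = 60
'i': a..z range, 26 + ord('i') − ord('a') = 34
'2': 0..9 range, 52 + ord('2') − ord('0') = 54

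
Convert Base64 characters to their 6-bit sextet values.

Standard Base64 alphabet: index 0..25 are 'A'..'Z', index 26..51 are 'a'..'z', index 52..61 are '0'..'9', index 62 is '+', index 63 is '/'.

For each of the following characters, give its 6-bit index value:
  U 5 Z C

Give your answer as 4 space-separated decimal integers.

Answer: 20 57 25 2

Derivation:
'U': A..Z range, ord('U') − ord('A') = 20
'5': 0..9 range, 52 + ord('5') − ord('0') = 57
'Z': A..Z range, ord('Z') − ord('A') = 25
'C': A..Z range, ord('C') − ord('A') = 2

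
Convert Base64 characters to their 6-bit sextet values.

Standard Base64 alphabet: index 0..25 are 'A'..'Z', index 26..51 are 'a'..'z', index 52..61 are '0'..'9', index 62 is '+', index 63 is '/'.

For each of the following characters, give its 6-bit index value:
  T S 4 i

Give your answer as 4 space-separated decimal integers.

Answer: 19 18 56 34

Derivation:
'T': A..Z range, ord('T') − ord('A') = 19
'S': A..Z range, ord('S') − ord('A') = 18
'4': 0..9 range, 52 + ord('4') − ord('0') = 56
'i': a..z range, 26 + ord('i') − ord('a') = 34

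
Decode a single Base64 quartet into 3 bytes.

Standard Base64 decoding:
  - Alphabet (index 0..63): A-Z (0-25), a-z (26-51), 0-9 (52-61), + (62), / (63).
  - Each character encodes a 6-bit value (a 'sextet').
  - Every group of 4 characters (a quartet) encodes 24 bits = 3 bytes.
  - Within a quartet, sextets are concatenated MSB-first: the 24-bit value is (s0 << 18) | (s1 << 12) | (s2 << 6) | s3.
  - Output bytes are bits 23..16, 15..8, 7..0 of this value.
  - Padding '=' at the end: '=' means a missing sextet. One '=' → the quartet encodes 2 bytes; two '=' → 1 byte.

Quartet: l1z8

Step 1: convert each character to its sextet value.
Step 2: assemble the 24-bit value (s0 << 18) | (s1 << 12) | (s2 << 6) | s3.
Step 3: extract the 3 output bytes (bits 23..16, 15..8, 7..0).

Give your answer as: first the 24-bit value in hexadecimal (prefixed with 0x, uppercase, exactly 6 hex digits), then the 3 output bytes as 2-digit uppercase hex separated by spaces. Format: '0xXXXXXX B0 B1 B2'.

Sextets: l=37, 1=53, z=51, 8=60
24-bit: (37<<18) | (53<<12) | (51<<6) | 60
      = 0x940000 | 0x035000 | 0x000CC0 | 0x00003C
      = 0x975CFC
Bytes: (v>>16)&0xFF=97, (v>>8)&0xFF=5C, v&0xFF=FC

Answer: 0x975CFC 97 5C FC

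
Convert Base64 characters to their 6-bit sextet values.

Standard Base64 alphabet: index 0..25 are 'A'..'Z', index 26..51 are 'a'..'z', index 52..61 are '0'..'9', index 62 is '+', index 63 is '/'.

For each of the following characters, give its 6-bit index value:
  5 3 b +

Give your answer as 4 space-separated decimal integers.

Answer: 57 55 27 62

Derivation:
'5': 0..9 range, 52 + ord('5') − ord('0') = 57
'3': 0..9 range, 52 + ord('3') − ord('0') = 55
'b': a..z range, 26 + ord('b') − ord('a') = 27
'+': index 62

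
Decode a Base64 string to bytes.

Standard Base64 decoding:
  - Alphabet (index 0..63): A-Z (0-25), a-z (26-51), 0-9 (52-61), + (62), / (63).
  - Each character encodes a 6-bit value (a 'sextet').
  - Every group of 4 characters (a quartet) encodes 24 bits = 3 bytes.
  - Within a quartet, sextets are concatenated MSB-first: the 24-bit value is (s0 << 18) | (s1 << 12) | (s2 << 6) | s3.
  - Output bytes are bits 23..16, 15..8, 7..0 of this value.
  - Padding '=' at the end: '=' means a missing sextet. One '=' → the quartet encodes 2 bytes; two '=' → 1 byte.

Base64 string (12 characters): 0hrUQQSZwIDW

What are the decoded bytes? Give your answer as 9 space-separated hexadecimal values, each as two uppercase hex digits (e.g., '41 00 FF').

After char 0 ('0'=52): chars_in_quartet=1 acc=0x34 bytes_emitted=0
After char 1 ('h'=33): chars_in_quartet=2 acc=0xD21 bytes_emitted=0
After char 2 ('r'=43): chars_in_quartet=3 acc=0x3486B bytes_emitted=0
After char 3 ('U'=20): chars_in_quartet=4 acc=0xD21AD4 -> emit D2 1A D4, reset; bytes_emitted=3
After char 4 ('Q'=16): chars_in_quartet=1 acc=0x10 bytes_emitted=3
After char 5 ('Q'=16): chars_in_quartet=2 acc=0x410 bytes_emitted=3
After char 6 ('S'=18): chars_in_quartet=3 acc=0x10412 bytes_emitted=3
After char 7 ('Z'=25): chars_in_quartet=4 acc=0x410499 -> emit 41 04 99, reset; bytes_emitted=6
After char 8 ('w'=48): chars_in_quartet=1 acc=0x30 bytes_emitted=6
After char 9 ('I'=8): chars_in_quartet=2 acc=0xC08 bytes_emitted=6
After char 10 ('D'=3): chars_in_quartet=3 acc=0x30203 bytes_emitted=6
After char 11 ('W'=22): chars_in_quartet=4 acc=0xC080D6 -> emit C0 80 D6, reset; bytes_emitted=9

Answer: D2 1A D4 41 04 99 C0 80 D6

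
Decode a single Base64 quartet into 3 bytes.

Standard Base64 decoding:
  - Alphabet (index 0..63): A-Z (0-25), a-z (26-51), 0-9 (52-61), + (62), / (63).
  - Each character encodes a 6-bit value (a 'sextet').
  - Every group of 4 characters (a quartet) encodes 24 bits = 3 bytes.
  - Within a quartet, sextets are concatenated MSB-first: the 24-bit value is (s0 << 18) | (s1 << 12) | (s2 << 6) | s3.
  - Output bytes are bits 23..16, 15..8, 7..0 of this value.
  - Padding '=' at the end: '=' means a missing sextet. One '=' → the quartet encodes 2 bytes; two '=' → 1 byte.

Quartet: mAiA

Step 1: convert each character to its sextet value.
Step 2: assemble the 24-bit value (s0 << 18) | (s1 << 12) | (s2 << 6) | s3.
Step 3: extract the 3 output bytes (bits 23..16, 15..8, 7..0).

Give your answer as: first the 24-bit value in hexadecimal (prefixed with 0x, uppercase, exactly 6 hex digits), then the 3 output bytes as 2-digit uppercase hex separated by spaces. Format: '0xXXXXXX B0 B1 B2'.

Sextets: m=38, A=0, i=34, A=0
24-bit: (38<<18) | (0<<12) | (34<<6) | 0
      = 0x980000 | 0x000000 | 0x000880 | 0x000000
      = 0x980880
Bytes: (v>>16)&0xFF=98, (v>>8)&0xFF=08, v&0xFF=80

Answer: 0x980880 98 08 80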